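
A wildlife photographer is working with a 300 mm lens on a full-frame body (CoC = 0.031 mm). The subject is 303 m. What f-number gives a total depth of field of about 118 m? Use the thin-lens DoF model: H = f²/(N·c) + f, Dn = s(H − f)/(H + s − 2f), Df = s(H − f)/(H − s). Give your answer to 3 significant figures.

Write h = H − f = f²/(N·c). The thin-lens limits are Dn = s·h/(h + (s−f)) and Df = s·h/(h − (s−f)), so DoF = Df − Dn = 2·s·(s−f)·h / (h² − (s−f)²).
That is a quadratic in h: DoF·h² − 2·s·(s−f)·h − DoF·(s−f)² = 0 ⇒ h = (s−f)·(s + √(s² + DoF²)) / DoF = 302700 × (303000 + √(303000² + 118000²)) / 118000 = 302700 × (303000 + 325166) / 118000 ≈ 1611406 mm.
Then N = f²/(c·h) = 300² / (0.031 × 1611406) = 90000 / 49954 ≈ 1.80.

f/1.80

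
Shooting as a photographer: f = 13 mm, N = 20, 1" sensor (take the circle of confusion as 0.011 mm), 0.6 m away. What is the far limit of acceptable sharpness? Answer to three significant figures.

2.54 m

Hyperfocal distance H = f²/(N·c) + f = 13²/(20 × 0.011) + 13 = 169/0.22 + 13 ≈ 781.2 mm ≈ 0.781 m.
Far limit Df = s·(H − f)/(H − s) = 600 × (781.2 − 13) / (781.2 − 600) = 600 × 768.2 / 181.2 ≈ 2543.9 mm ≈ 2.54 m.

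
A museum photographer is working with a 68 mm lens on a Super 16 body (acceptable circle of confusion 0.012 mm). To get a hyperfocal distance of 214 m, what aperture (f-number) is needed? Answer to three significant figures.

Rearrange H = f²/(N·c) + f for N: N = f² / ((H − f)·c).
N = 68² / ((214000 − 68) × 0.012) = 4624 / 2567 ≈ 1.80.

f/1.80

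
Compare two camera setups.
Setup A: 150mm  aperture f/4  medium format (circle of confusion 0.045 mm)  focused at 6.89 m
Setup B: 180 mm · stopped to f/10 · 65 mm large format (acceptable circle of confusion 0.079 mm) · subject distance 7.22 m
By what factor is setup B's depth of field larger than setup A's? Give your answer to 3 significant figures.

3.43

Setup A: H = 150²/(4×0.045) + 150 ≈ 125150.0 mm; DoF = Df − Dn = 7282.68 − 6537.50 ≈ 745.18 mm.
Setup B: H = 180²/(10×0.079) + 180 ≈ 41192.7 mm; DoF = Df − Dn = 8716.2 − 6162.2 ≈ 2554.0 mm.
Ratio = 2554.0 / 745.18 ≈ 3.43.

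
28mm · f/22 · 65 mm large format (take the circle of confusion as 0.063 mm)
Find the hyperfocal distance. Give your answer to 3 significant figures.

0.594 m

Hyperfocal distance H = f²/(N·c) + f = 28²/(22 × 0.063) + 28 = 784/1.386 + 28 ≈ 593.7 mm ≈ 0.594 m.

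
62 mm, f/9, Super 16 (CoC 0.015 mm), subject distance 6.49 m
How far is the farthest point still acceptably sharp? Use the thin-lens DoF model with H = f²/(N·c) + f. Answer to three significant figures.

8.38 m

Hyperfocal distance H = f²/(N·c) + f = 62²/(9 × 0.015) + 62 = 3844/0.135 + 62 ≈ 28536.1 mm ≈ 28.54 m.
Far limit Df = s·(H − f)/(H − s) = 6490 × (28536.1 − 62) / (28536.1 − 6490) = 6490 × 28474.1 / 22046.1 ≈ 8382.3 mm ≈ 8.38 m.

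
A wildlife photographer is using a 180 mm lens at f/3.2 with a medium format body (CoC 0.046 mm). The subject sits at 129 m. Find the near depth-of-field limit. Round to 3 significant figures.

Hyperfocal distance H = f²/(N·c) + f = 180²/(3.2 × 0.046) + 180 = 32400/0.1472 + 180 ≈ 220288.7 mm ≈ 220.3 m.
Near limit Dn = s·(H − f)/(H + s − 2f) = 129000 × (220288.7 − 180) / (220288.7 + 129000 − 2 × 180) = 129000 × 220108.7 / 348928.7 ≈ 81375 mm ≈ 81.4 m.

81.4 m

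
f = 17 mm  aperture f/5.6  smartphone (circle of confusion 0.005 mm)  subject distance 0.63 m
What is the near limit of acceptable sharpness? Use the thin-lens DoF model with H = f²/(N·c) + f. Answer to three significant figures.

Hyperfocal distance H = f²/(N·c) + f = 17²/(5.6 × 0.005) + 17 = 289/0.028 + 17 ≈ 10338.4 mm ≈ 10.34 m.
Near limit Dn = s·(H − f)/(H + s − 2f) = 630 × (10338.4 − 17) / (10338.4 + 630 − 2 × 17) = 630 × 10321.4 / 10934.4 ≈ 594.68 mm ≈ 0.595 m.

0.595 m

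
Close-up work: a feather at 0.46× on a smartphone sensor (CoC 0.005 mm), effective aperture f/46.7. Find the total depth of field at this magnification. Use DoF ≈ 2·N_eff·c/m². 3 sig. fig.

2.21 mm

At magnification m, DoF ≈ 2·N_eff·c/m² = 2 × 46.7 × 0.005 / 0.46² = 0.467 / 0.2116 ≈ 2.21 mm.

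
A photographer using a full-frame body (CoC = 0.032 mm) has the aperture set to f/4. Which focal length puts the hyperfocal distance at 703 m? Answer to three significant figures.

From H = f²/(N·c) + f, with f ≪ H: f ≈ √(H·N·c) = √(703000 × 4 × 0.032) = √89984 ≈ 300.0 mm.
The +f correction barely moves this — solving exactly, f² + N·c·f − N·c·H = 0 ⇒ f = (−N·c + √((N·c)² + 4·N·c·H))/2 = (−0.128 + √359936)/2 ≈ 299.91 mm, so f ≈ 300 mm.

300 mm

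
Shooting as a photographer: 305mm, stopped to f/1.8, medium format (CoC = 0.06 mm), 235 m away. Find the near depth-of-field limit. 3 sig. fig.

Hyperfocal distance H = f²/(N·c) + f = 305²/(1.8 × 0.06) + 305 = 93025/0.108 + 305 ≈ 861647.6 mm ≈ 861.6 m.
Near limit Dn = s·(H − f)/(H + s − 2f) = 235000 × (861647.6 − 305) / (861647.6 + 235000 − 2 × 305) = 235000 × 861342.6 / 1096037.6 ≈ 184679 mm ≈ 185 m.

185 m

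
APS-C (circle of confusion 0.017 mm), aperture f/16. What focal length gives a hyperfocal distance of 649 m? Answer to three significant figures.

From H = f²/(N·c) + f, with f ≪ H: f ≈ √(H·N·c) = √(649000 × 16 × 0.017) = √176528 ≈ 420.2 mm.
The +f correction barely moves this — solving exactly, f² + N·c·f − N·c·H = 0 ⇒ f = (−N·c + √((N·c)² + 4·N·c·H))/2 = (−0.272 + √706112)/2 ≈ 420.02 mm, so f ≈ 420 mm.

420 mm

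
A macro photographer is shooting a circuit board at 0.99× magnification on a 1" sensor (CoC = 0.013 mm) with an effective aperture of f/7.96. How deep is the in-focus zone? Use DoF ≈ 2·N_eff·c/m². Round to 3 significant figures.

0.211 mm

At magnification m, DoF ≈ 2·N_eff·c/m² = 2 × 7.96 × 0.013 / 0.99² = 0.207 / 0.9801 ≈ 0.211 mm.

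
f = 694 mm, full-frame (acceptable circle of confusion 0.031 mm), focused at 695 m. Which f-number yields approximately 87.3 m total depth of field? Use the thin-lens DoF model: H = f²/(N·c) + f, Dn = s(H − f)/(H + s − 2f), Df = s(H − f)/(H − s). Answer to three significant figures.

f/1.40

Write h = H − f = f²/(N·c). The thin-lens limits are Dn = s·h/(h + (s−f)) and Df = s·h/(h − (s−f)), so DoF = Df − Dn = 2·s·(s−f)·h / (h² − (s−f)²).
That is a quadratic in h: DoF·h² − 2·s·(s−f)·h − DoF·(s−f)² = 0 ⇒ h = (s−f)·(s + √(s² + DoF²)) / DoF = 694306 × (695000 + √(695000² + 87300²)) / 87300 = 694306 × (695000 + 700461) / 87300 ≈ 11098251 mm.
Then N = f²/(c·h) = 694² / (0.031 × 11098251) = 481636 / 344046 ≈ 1.40.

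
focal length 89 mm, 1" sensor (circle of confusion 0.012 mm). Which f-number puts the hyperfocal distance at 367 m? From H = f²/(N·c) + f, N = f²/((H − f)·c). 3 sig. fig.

Rearrange H = f²/(N·c) + f for N: N = f² / ((H − f)·c).
N = 89² / ((367000 − 89) × 0.012) = 7921 / 4403 ≈ 1.80.

f/1.80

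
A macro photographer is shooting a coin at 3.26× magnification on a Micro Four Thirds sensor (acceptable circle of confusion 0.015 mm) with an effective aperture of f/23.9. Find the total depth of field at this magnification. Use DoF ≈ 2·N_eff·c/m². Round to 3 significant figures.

0.0675 mm

At magnification m, DoF ≈ 2·N_eff·c/m² = 2 × 23.9 × 0.015 / 3.26² = 0.717 / 10.63 ≈ 0.0675 mm.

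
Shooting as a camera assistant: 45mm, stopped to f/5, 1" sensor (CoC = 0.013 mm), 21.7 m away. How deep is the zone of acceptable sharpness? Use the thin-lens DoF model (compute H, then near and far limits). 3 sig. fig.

58.4 m

Hyperfocal distance H = f²/(N·c) + f = 45²/(5 × 0.013) + 45 = 2025/0.065 + 45 ≈ 31198.8 mm ≈ 31.20 m.
Near limit Dn = s·(H − f)/(H + s − 2f) = 21700 × (31198.8 − 45) / (31198.8 + 21700 − 2 × 45) = 21700 × 31153.8 / 52808.8 ≈ 12802 mm.
Far limit Df = s·(H − f)/(H − s) = 21700 × (31198.8 − 45) / (31198.8 − 21700) = 21700 × 31153.8 / 9498.8 ≈ 71171 mm.
Depth of field = Df − Dn = 71171 − 12802 ≈ 58369 mm ≈ 58.4 m.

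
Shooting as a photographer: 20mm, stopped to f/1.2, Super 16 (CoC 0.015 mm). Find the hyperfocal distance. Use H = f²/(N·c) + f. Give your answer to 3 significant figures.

22.2 m

Hyperfocal distance H = f²/(N·c) + f = 20²/(1.2 × 0.015) + 20 = 400/0.018 + 20 ≈ 22242.2 mm ≈ 22.2 m.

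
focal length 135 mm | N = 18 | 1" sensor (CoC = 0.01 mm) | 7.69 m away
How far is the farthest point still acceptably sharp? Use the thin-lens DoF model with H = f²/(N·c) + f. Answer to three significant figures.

Hyperfocal distance H = f²/(N·c) + f = 135²/(18 × 0.01) + 135 = 18225/0.18 + 135 ≈ 101385.0 mm ≈ 101.4 m.
Far limit Df = s·(H − f)/(H − s) = 7690 × (101385.0 − 135) / (101385.0 − 7690) = 7690 × 101250.0 / 93695.0 ≈ 8310.1 mm ≈ 8.31 m.

8.31 m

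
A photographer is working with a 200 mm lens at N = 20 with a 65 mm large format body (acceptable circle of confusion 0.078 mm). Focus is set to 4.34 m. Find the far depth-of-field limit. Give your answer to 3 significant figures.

5.18 m

Hyperfocal distance H = f²/(N·c) + f = 200²/(20 × 0.078) + 200 = 40000/1.56 + 200 ≈ 25841.0 mm ≈ 25.84 m.
Far limit Df = s·(H − f)/(H − s) = 4340 × (25841.0 − 200) / (25841.0 − 4340) = 4340 × 25641.0 / 21501.0 ≈ 5175.7 mm ≈ 5.18 m.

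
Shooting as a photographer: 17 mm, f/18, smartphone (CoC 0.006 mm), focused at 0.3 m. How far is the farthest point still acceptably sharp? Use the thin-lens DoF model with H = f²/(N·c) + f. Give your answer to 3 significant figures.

335 mm

Hyperfocal distance H = f²/(N·c) + f = 17²/(18 × 0.006) + 17 = 289/0.108 + 17 ≈ 2692.9 mm ≈ 2.693 m.
Far limit Df = s·(H − f)/(H − s) = 300 × (2692.9 − 17) / (2692.9 − 300) = 300 × 2675.9 / 2392.9 ≈ 335.48 mm.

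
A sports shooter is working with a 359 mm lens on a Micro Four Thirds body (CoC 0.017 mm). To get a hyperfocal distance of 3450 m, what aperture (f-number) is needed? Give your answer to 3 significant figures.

f/2.20

Rearrange H = f²/(N·c) + f for N: N = f² / ((H − f)·c).
N = 359² / ((3450000 − 359) × 0.017) = 128881 / 58644 ≈ 2.20.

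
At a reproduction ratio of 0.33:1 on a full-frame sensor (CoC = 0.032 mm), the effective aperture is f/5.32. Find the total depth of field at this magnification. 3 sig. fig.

At magnification m, DoF ≈ 2·N_eff·c/m² = 2 × 5.32 × 0.032 / 0.33² = 0.3405 / 0.1089 ≈ 3.13 mm.

3.13 mm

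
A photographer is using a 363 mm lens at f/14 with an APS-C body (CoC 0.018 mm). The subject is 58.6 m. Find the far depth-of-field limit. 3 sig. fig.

65.9 m

Hyperfocal distance H = f²/(N·c) + f = 363²/(14 × 0.018) + 363 = 131769/0.252 + 363 ≈ 523255.9 mm ≈ 523.3 m.
Far limit Df = s·(H − f)/(H − s) = 58600 × (523255.9 − 363) / (523255.9 − 58600) = 58600 × 522892.9 / 464655.9 ≈ 65945 mm ≈ 65.9 m.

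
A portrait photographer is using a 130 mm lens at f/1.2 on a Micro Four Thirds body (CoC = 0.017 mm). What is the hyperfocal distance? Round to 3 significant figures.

829 m

Hyperfocal distance H = f²/(N·c) + f = 130²/(1.2 × 0.017) + 130 = 16900/0.0204 + 130 ≈ 828561.4 mm ≈ 829 m.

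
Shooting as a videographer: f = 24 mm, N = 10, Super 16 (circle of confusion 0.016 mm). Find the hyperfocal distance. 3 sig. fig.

Hyperfocal distance H = f²/(N·c) + f = 24²/(10 × 0.016) + 24 = 576/0.16 + 24 ≈ 3624.0 mm ≈ 3.62 m.

3.62 m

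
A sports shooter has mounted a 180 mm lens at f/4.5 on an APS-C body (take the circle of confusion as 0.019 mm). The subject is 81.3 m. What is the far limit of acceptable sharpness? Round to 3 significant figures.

103 m

Hyperfocal distance H = f²/(N·c) + f = 180²/(4.5 × 0.019) + 180 = 32400/0.0855 + 180 ≈ 379127.4 mm ≈ 379.1 m.
Far limit Df = s·(H − f)/(H − s) = 81300 × (379127.4 − 180) / (379127.4 − 81300) = 81300 × 378947.4 / 297827.4 ≈ 103444 mm ≈ 103 m.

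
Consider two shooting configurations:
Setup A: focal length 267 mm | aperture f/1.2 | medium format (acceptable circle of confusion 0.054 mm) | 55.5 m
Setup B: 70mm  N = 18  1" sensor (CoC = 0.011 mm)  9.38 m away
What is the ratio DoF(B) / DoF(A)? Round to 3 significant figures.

Setup A: H = 267²/(1.2×0.054) + 267 ≈ 1100405.9 mm; DoF = Df − Dn = 58433.7 − 52846.8 ≈ 5586.9 mm.
Setup B: H = 70²/(18×0.011) + 70 ≈ 24817.5 mm; DoF = Df − Dn = 15036.9 − 6815.9 ≈ 8221.0 mm.
Ratio = 8221.0 / 5586.9 ≈ 1.47.

1.47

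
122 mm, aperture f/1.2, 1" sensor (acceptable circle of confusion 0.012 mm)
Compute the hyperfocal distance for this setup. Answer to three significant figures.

1030 m

Hyperfocal distance H = f²/(N·c) + f = 122²/(1.2 × 0.012) + 122 = 14884/0.0144 + 122 ≈ 1033733.1 mm ≈ 1030 m.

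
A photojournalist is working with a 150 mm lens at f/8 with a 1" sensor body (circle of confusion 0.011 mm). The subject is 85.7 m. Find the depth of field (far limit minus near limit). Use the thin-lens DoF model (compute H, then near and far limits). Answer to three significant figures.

Hyperfocal distance H = f²/(N·c) + f = 150²/(8 × 0.011) + 150 = 22500/0.088 + 150 ≈ 255831.8 mm ≈ 255.8 m.
Near limit Dn = s·(H − f)/(H + s − 2f) = 85700 × (255831.8 − 150) / (255831.8 + 85700 − 2 × 150) = 85700 × 255681.8 / 341231.8 ≈ 64214 mm.
Far limit Df = s·(H − f)/(H − s) = 85700 × (255831.8 − 150) / (255831.8 − 85700) = 85700 × 255681.8 / 170131.8 ≈ 128794 mm.
Depth of field = Df − Dn = 128794 − 64214 ≈ 64580 mm ≈ 64.6 m.

64.6 m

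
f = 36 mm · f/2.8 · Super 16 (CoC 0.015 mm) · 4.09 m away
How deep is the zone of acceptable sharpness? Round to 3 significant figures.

Hyperfocal distance H = f²/(N·c) + f = 36²/(2.8 × 0.015) + 36 = 1296/0.042 + 36 ≈ 30893.1 mm ≈ 30.89 m.
Near limit Dn = s·(H − f)/(H + s − 2f) = 4090 × (30893.1 − 36) / (30893.1 + 4090 − 2 × 36) = 4090 × 30857.1 / 34911.1 ≈ 3615.1 mm.
Far limit Df = s·(H − f)/(H − s) = 4090 × (30893.1 − 36) / (30893.1 − 4090) = 4090 × 30857.1 / 26803.1 ≈ 4708.6 mm.
Depth of field = Df − Dn = 4708.6 − 3615.1 ≈ 1093.5 mm ≈ 1.09 m.

1.09 m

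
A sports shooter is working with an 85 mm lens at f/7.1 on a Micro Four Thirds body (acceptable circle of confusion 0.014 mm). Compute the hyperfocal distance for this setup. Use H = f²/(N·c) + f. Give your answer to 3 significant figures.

Hyperfocal distance H = f²/(N·c) + f = 85²/(7.1 × 0.014) + 85 = 7225/0.0994 + 85 ≈ 72771.1 mm ≈ 72.8 m.

72.8 m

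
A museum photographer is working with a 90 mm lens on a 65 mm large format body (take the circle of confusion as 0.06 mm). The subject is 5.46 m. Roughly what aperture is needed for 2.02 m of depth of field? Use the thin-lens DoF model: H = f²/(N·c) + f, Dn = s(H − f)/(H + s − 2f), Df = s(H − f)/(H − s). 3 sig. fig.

Write h = H − f = f²/(N·c). The thin-lens limits are Dn = s·h/(h + (s−f)) and Df = s·h/(h − (s−f)), so DoF = Df − Dn = 2·s·(s−f)·h / (h² − (s−f)²).
That is a quadratic in h: DoF·h² − 2·s·(s−f)·h − DoF·(s−f)² = 0 ⇒ h = (s−f)·(s + √(s² + DoF²)) / DoF = 5370 × (5460 + √(5460² + 2020²)) / 2020 = 5370 × (5460 + 5821.68) / 2020 ≈ 29991 mm.
Then N = f²/(c·h) = 90² / (0.06 × 29991) = 8100 / 1799.5 ≈ 4.50.

f/4.50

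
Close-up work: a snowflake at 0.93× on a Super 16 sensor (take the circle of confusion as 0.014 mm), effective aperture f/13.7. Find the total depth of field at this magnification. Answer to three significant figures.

0.444 mm

At magnification m, DoF ≈ 2·N_eff·c/m² = 2 × 13.7 × 0.014 / 0.93² = 0.3836 / 0.8649 ≈ 0.444 mm.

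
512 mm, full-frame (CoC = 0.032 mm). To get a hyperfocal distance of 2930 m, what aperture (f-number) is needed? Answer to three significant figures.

Rearrange H = f²/(N·c) + f for N: N = f² / ((H − f)·c).
N = 512² / ((2930000 − 512) × 0.032) = 262144 / 93744 ≈ 2.80.

f/2.80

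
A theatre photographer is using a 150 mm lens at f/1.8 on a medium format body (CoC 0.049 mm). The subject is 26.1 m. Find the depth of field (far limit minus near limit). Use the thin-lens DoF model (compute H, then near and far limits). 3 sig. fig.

5.37 m

Hyperfocal distance H = f²/(N·c) + f = 150²/(1.8 × 0.049) + 150 = 22500/0.0882 + 150 ≈ 255252.0 mm ≈ 255.3 m.
Near limit Dn = s·(H − f)/(H + s − 2f) = 26100 × (255252.0 − 150) / (255252.0 + 26100 − 2 × 150) = 26100 × 255102.0 / 281052.0 ≈ 23690.1 mm.
Far limit Df = s·(H − f)/(H − s) = 26100 × (255252.0 − 150) / (255252.0 − 26100) = 26100 × 255102.0 / 229152.0 ≈ 29055.7 mm.
Depth of field = Df − Dn = 29055.7 − 23690.1 ≈ 5365.6 mm ≈ 5.37 m.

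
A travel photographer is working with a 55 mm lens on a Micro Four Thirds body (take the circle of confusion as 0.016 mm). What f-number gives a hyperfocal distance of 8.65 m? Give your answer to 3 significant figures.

f/22

Rearrange H = f²/(N·c) + f for N: N = f² / ((H − f)·c).
N = 55² / ((8650 − 55) × 0.016) = 3025 / 137.5 ≈ 22.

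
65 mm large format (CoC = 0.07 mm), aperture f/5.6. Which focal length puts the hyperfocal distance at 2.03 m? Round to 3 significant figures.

From H = f²/(N·c) + f, with f ≪ H: f ≈ √(H·N·c) = √(2030 × 5.6 × 0.07) = √795.76 ≈ 28.21 mm.
Exact: f² + N·c·f − N·c·H = 0 ⇒ f = (−N·c + √((N·c)² + 4·N·c·H))/2 = (−0.392 + √3183.2)/2 ≈ 28.014 mm ≈ 28.0 mm.

28.0 mm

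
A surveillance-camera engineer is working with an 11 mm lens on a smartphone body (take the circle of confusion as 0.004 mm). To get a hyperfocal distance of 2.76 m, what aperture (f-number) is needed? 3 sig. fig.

f/11

Rearrange H = f²/(N·c) + f for N: N = f² / ((H − f)·c).
N = 11² / ((2760 − 11) × 0.004) = 121 / 11.00 ≈ 11.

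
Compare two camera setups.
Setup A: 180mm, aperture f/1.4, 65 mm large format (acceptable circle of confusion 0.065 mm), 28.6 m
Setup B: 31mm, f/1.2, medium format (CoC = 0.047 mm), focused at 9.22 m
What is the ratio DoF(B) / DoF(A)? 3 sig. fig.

3.05

Setup A: H = 180²/(1.4×0.065) + 180 ≈ 356224.0 mm; DoF = Df − Dn = 31080.9 − 26485.9 ≈ 4595.0 mm.
Setup B: H = 31²/(1.2×0.047) + 31 ≈ 17070.0 mm; DoF = Df − Dn = 20013 − 5990 ≈ 14023 mm.
Ratio = 14023 / 4595.0 ≈ 3.05.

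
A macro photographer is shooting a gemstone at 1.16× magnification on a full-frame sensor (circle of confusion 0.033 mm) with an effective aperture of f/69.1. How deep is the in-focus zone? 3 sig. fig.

3.39 mm

At magnification m, DoF ≈ 2·N_eff·c/m² = 2 × 69.1 × 0.033 / 1.16² = 4.561 / 1.346 ≈ 3.39 mm.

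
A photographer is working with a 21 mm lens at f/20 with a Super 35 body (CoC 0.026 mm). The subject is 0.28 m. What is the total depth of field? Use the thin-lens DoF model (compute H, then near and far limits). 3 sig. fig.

Hyperfocal distance H = f²/(N·c) + f = 21²/(20 × 0.026) + 21 = 441/0.52 + 21 ≈ 869.1 mm ≈ 0.869 m.
Near limit Dn = s·(H − f)/(H + s − 2f) = 280 × (869.1 − 21) / (869.1 + 280 − 2 × 21) = 280 × 848.1 / 1107.1 ≈ 214.49 mm.
Far limit Df = s·(H − f)/(H − s) = 280 × (869.1 − 21) / (869.1 − 280) = 280 × 848.1 / 589.1 ≈ 403.11 mm.
Depth of field = Df − Dn = 403.11 − 214.49 ≈ 188.62 mm.

189 mm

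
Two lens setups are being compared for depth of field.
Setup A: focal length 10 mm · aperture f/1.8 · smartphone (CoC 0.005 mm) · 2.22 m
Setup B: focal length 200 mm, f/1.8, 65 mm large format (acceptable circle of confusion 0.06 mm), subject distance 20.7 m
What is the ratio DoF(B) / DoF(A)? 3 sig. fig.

Setup A: H = 10²/(1.8×0.005) + 10 ≈ 11121.1 mm; DoF = Df − Dn = 2771.19 − 1851.70 ≈ 919.49 mm.
Setup B: H = 200²/(1.8×0.06) + 200 ≈ 370570.4 mm; DoF = Df − Dn = 21912.9 − 19614.3 ≈ 2298.6 mm.
Ratio = 2298.6 / 919.49 ≈ 2.50.

2.50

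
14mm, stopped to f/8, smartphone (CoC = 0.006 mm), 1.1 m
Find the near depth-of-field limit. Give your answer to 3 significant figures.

Hyperfocal distance H = f²/(N·c) + f = 14²/(8 × 0.006) + 14 = 196/0.048 + 14 ≈ 4097.3 mm ≈ 4.097 m.
Near limit Dn = s·(H − f)/(H + s − 2f) = 1100 × (4097.3 − 14) / (4097.3 + 1100 − 2 × 14) = 1100 × 4083.3 / 5169.3 ≈ 868.91 mm ≈ 0.869 m.

0.869 m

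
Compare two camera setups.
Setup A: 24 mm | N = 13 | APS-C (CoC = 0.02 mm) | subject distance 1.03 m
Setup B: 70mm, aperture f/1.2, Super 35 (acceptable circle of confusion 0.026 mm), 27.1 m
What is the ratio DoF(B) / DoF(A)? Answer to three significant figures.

Setup A: H = 24²/(13×0.02) + 24 ≈ 2239.4 mm; DoF = Df − Dn = 1886.8 − 708.3 ≈ 1178.5 mm.
Setup B: H = 70²/(1.2×0.026) + 70 ≈ 157121.3 mm; DoF = Df − Dn = 32733.8 − 23120.7 ≈ 9613.1 mm.
Ratio = 9613.1 / 1178.5 ≈ 8.16.

8.16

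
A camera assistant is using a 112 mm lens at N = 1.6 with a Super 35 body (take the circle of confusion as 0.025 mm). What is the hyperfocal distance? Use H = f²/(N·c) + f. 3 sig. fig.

Hyperfocal distance H = f²/(N·c) + f = 112²/(1.6 × 0.025) + 112 = 12544/0.04 + 112 ≈ 313712.0 mm ≈ 314 m.

314 m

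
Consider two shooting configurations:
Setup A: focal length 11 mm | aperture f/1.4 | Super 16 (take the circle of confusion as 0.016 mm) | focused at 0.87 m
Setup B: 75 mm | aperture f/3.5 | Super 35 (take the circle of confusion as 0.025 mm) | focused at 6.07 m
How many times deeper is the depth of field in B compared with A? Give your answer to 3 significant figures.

Setup A: H = 11²/(1.4×0.016) + 11 ≈ 5412.8 mm; DoF = Df − Dn = 1034.51 − 750.63 ≈ 283.88 mm.
Setup B: H = 75²/(3.5×0.025) + 75 ≈ 64360.7 mm; DoF = Df − Dn = 6694.3 − 5552.2 ≈ 1142.1 mm.
Ratio = 1142.1 / 283.88 ≈ 4.02.

4.02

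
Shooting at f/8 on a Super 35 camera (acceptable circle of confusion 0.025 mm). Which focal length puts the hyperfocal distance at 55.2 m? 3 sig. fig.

From H = f²/(N·c) + f, with f ≪ H: f ≈ √(H·N·c) = √(55200 × 8 × 0.025) = √11040 ≈ 105.1 mm.
The +f correction barely moves this — solving exactly, f² + N·c·f − N·c·H = 0 ⇒ f = (−N·c + √((N·c)² + 4·N·c·H))/2 = (−0.2 + √44160)/2 ≈ 104.97 mm, so f ≈ 105 mm.

105 mm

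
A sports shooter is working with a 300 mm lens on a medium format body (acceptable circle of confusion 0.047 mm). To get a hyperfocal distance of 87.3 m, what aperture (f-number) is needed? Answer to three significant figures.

f/22

Rearrange H = f²/(N·c) + f for N: N = f² / ((H − f)·c).
N = 300² / ((87300 − 300) × 0.047) = 90000 / 4089 ≈ 22.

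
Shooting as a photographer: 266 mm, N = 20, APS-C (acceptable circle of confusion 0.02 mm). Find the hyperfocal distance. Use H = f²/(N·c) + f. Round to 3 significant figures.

Hyperfocal distance H = f²/(N·c) + f = 266²/(20 × 0.02) + 266 = 70756/0.4 + 266 ≈ 177156.0 mm ≈ 177 m.

177 m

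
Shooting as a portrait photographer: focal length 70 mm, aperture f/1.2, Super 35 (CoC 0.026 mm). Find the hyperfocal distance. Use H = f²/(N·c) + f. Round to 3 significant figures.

Hyperfocal distance H = f²/(N·c) + f = 70²/(1.2 × 0.026) + 70 = 4900/0.0312 + 70 ≈ 157121.3 mm ≈ 157 m.

157 m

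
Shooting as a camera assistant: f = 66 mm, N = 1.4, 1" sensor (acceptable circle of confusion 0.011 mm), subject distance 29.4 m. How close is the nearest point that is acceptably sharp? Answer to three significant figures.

Hyperfocal distance H = f²/(N·c) + f = 66²/(1.4 × 0.011) + 66 = 4356/0.0154 + 66 ≈ 282923.1 mm ≈ 282.9 m.
Near limit Dn = s·(H − f)/(H + s − 2f) = 29400 × (282923.1 − 66) / (282923.1 + 29400 − 2 × 66) = 29400 × 282857.1 / 312191.1 ≈ 26638 mm ≈ 26.6 m.

26.6 m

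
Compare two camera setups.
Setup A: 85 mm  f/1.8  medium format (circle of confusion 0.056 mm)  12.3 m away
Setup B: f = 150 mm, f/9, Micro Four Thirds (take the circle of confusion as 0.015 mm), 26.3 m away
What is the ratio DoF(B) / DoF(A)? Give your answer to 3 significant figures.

1.96

Setup A: H = 85²/(1.8×0.056) + 85 ≈ 71761.6 mm; DoF = Df − Dn = 14826.7 − 10509.1 ≈ 4317.6 mm.
Setup B: H = 150²/(9×0.015) + 150 ≈ 166816.7 mm; DoF = Df − Dn = 31194.4 − 22733.2 ≈ 8461.2 mm.
Ratio = 8461.2 / 4317.6 ≈ 1.96.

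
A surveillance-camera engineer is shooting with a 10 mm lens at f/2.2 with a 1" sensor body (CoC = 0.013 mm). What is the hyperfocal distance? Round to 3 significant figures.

Hyperfocal distance H = f²/(N·c) + f = 10²/(2.2 × 0.013) + 10 = 100/0.0286 + 10 ≈ 3506.5 mm ≈ 3.51 m.

3.51 m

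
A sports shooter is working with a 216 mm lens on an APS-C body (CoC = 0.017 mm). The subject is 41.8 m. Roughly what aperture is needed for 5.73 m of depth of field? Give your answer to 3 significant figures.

f/4.50

Write h = H − f = f²/(N·c). The thin-lens limits are Dn = s·h/(h + (s−f)) and Df = s·h/(h − (s−f)), so DoF = Df − Dn = 2·s·(s−f)·h / (h² − (s−f)²).
That is a quadratic in h: DoF·h² − 2·s·(s−f)·h − DoF·(s−f)² = 0 ⇒ h = (s−f)·(s + √(s² + DoF²)) / DoF = 41584 × (41800 + √(41800² + 5730²)) / 5730 = 41584 × (41800 + 42190.9) / 5730 ≈ 609542 mm.
Then N = f²/(c·h) = 216² / (0.017 × 609542) = 46656 / 10362 ≈ 4.50.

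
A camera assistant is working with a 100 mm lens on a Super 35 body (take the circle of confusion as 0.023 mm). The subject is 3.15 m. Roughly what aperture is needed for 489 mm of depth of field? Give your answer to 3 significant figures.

Write h = H − f = f²/(N·c). The thin-lens limits are Dn = s·h/(h + (s−f)) and Df = s·h/(h − (s−f)), so DoF = Df − Dn = 2·s·(s−f)·h / (h² − (s−f)²).
That is a quadratic in h: DoF·h² − 2·s·(s−f)·h − DoF·(s−f)² = 0 ⇒ h = (s−f)·(s + √(s² + DoF²)) / DoF = 3050 × (3150 + √(3150² + 489²)) / 489 = 3050 × (3150 + 3187.73) / 489 ≈ 39530 mm.
Then N = f²/(c·h) = 100² / (0.023 × 39530) = 10000 / 909.19 ≈ 11.

f/11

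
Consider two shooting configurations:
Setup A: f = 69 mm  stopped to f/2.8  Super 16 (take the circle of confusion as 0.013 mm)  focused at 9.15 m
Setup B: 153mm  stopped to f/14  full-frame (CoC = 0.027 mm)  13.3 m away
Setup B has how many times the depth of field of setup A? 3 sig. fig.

Setup A: H = 69²/(2.8×0.013) + 69 ≈ 130865.7 mm; DoF = Df − Dn = 9832.7 − 8556.0 ≈ 1276.7 mm.
Setup B: H = 153²/(14×0.027) + 153 ≈ 62081.6 mm; DoF = Df − Dn = 16884.4 − 10970.9 ≈ 5913.5 mm.
Ratio = 5913.5 / 1276.7 ≈ 4.63.

4.63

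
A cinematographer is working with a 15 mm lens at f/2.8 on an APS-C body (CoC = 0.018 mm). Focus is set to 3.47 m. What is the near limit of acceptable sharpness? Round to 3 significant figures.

Hyperfocal distance H = f²/(N·c) + f = 15²/(2.8 × 0.018) + 15 = 225/0.0504 + 15 ≈ 4479.3 mm ≈ 4.479 m.
Near limit Dn = s·(H − f)/(H + s − 2f) = 3470 × (4479.3 − 15) / (4479.3 + 3470 − 2 × 15) = 3470 × 4464.3 / 7919.3 ≈ 1956.1 mm ≈ 1.96 m.

1.96 m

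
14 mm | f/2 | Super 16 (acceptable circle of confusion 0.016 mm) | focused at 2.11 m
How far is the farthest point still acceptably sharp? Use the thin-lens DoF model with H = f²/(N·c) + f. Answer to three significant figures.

Hyperfocal distance H = f²/(N·c) + f = 14²/(2 × 0.016) + 14 = 196/0.032 + 14 ≈ 6139.0 mm ≈ 6.139 m.
Far limit Df = s·(H − f)/(H − s) = 2110 × (6139.0 − 14) / (6139.0 − 2110) = 2110 × 6125.0 / 4029.0 ≈ 3207.7 mm ≈ 3.21 m.

3.21 m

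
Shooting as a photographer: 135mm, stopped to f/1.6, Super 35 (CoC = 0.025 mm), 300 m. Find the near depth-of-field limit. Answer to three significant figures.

Hyperfocal distance H = f²/(N·c) + f = 135²/(1.6 × 0.025) + 135 = 18225/0.04 + 135 ≈ 455760.0 mm ≈ 455.8 m.
Near limit Dn = s·(H − f)/(H + s − 2f) = 300000 × (455760.0 − 135) / (455760.0 + 300000 − 2 × 135) = 300000 × 455625.0 / 755490.0 ≈ 180926 mm ≈ 181 m.

181 m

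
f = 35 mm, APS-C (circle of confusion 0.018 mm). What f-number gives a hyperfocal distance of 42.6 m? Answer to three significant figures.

f/1.60

Rearrange H = f²/(N·c) + f for N: N = f² / ((H − f)·c).
N = 35² / ((42600 − 35) × 0.018) = 1225 / 766.2 ≈ 1.60.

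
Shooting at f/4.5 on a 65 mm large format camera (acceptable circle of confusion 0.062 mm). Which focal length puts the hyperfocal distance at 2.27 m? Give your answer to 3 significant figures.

From H = f²/(N·c) + f, with f ≪ H: f ≈ √(H·N·c) = √(2270 × 4.5 × 0.062) = √633.33 ≈ 25.17 mm.
Exact: f² + N·c·f − N·c·H = 0 ⇒ f = (−N·c + √((N·c)² + 4·N·c·H))/2 = (−0.279 + √2533.4)/2 ≈ 25.027 mm ≈ 25.0 mm.

25.0 mm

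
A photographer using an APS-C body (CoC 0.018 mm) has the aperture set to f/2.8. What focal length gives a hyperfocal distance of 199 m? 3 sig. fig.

100 mm

From H = f²/(N·c) + f, with f ≪ H: f ≈ √(H·N·c) = √(199000 × 2.8 × 0.018) = √10030 ≈ 100.1 mm.
The +f correction barely moves this — solving exactly, f² + N·c·f − N·c·H = 0 ⇒ f = (−N·c + √((N·c)² + 4·N·c·H))/2 = (−0.0504 + √40118)/2 ≈ 100.12 mm, so f ≈ 100 mm.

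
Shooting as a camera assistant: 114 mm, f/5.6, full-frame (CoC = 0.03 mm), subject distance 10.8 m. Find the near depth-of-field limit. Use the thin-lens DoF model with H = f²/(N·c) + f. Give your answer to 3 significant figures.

Hyperfocal distance H = f²/(N·c) + f = 114²/(5.6 × 0.03) + 114 = 12996/0.168 + 114 ≈ 77471.1 mm ≈ 77.47 m.
Near limit Dn = s·(H − f)/(H + s − 2f) = 10800 × (77471.1 − 114) / (77471.1 + 10800 − 2 × 114) = 10800 × 77357.1 / 88043.1 ≈ 9489.2 mm ≈ 9.49 m.

9.49 m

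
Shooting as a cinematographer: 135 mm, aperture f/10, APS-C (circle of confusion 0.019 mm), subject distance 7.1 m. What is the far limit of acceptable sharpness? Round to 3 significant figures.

Hyperfocal distance H = f²/(N·c) + f = 135²/(10 × 0.019) + 135 = 18225/0.19 + 135 ≈ 96056.1 mm ≈ 96.06 m.
Far limit Df = s·(H − f)/(H − s) = 7100 × (96056.1 − 135) / (96056.1 − 7100) = 7100 × 95921.1 / 88956.1 ≈ 7655.9 mm ≈ 7.66 m.

7.66 m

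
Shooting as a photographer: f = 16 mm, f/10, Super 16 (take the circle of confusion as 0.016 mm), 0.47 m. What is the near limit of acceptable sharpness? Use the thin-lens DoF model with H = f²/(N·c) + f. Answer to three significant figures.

Hyperfocal distance H = f²/(N·c) + f = 16²/(10 × 0.016) + 16 = 256/0.16 + 16 ≈ 1616.0 mm ≈ 1.616 m.
Near limit Dn = s·(H − f)/(H + s − 2f) = 470 × (1616.0 − 16) / (1616.0 + 470 − 2 × 16) = 470 × 1600.0 / 2054.0 ≈ 366.11 mm.

366 mm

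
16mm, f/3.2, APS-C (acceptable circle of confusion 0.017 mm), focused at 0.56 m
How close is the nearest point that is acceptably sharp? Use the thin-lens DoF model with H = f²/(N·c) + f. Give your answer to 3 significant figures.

0.502 m

Hyperfocal distance H = f²/(N·c) + f = 16²/(3.2 × 0.017) + 16 = 256/0.0544 + 16 ≈ 4721.9 mm ≈ 4.722 m.
Near limit Dn = s·(H − f)/(H + s − 2f) = 560 × (4721.9 − 16) / (4721.9 + 560 − 2 × 16) = 560 × 4705.9 / 5249.9 ≈ 501.97 mm ≈ 0.502 m.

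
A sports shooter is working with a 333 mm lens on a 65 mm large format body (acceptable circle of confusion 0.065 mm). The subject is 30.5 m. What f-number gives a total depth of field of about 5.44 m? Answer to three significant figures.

Write h = H − f = f²/(N·c). The thin-lens limits are Dn = s·h/(h + (s−f)) and Df = s·h/(h − (s−f)), so DoF = Df − Dn = 2·s·(s−f)·h / (h² − (s−f)²).
That is a quadratic in h: DoF·h² − 2·s·(s−f)·h − DoF·(s−f)² = 0 ⇒ h = (s−f)·(s + √(s² + DoF²)) / DoF = 30167 × (30500 + √(30500² + 5440²)) / 5440 = 30167 × (30500 + 30981.3) / 5440 ≈ 340939 mm.
Then N = f²/(c·h) = 333² / (0.065 × 340939) = 110889 / 22161 ≈ 5.

f/5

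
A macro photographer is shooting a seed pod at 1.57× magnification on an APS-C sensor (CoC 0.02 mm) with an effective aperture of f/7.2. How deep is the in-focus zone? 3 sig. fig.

At magnification m, DoF ≈ 2·N_eff·c/m² = 2 × 7.2 × 0.02 / 1.57² = 0.288 / 2.465 ≈ 0.117 mm.

0.117 mm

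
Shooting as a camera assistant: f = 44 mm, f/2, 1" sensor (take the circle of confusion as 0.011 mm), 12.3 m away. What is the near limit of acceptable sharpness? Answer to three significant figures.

Hyperfocal distance H = f²/(N·c) + f = 44²/(2 × 0.011) + 44 = 1936/0.022 + 44 ≈ 88044.0 mm ≈ 88.04 m.
Near limit Dn = s·(H − f)/(H + s − 2f) = 12300 × (88044.0 − 44) / (88044.0 + 12300 − 2 × 44) = 12300 × 88000.0 / 100256.0 ≈ 10796 mm ≈ 10.8 m.

10.8 m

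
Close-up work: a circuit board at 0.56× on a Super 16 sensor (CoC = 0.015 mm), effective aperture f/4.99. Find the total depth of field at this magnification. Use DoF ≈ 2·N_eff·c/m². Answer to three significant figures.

At magnification m, DoF ≈ 2·N_eff·c/m² = 2 × 4.99 × 0.015 / 0.56² = 0.1497 / 0.3136 ≈ 0.477 mm.

0.477 mm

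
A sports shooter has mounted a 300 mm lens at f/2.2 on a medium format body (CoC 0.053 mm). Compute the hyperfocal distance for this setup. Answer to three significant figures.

772 m

Hyperfocal distance H = f²/(N·c) + f = 300²/(2.2 × 0.053) + 300 = 90000/0.1166 + 300 ≈ 772169.6 mm ≈ 772 m.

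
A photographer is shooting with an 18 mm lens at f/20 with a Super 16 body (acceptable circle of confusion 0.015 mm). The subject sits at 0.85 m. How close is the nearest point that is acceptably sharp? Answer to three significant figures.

Hyperfocal distance H = f²/(N·c) + f = 18²/(20 × 0.015) + 18 = 324/0.3 + 18 ≈ 1098.0 mm ≈ 1.098 m.
Near limit Dn = s·(H − f)/(H + s − 2f) = 850 × (1098.0 − 18) / (1098.0 + 850 − 2 × 18) = 850 × 1080.0 / 1912.0 ≈ 480.13 mm.

480 mm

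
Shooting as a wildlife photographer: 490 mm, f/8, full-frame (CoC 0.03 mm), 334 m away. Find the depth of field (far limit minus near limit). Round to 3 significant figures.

251 m

Hyperfocal distance H = f²/(N·c) + f = 490²/(8 × 0.03) + 490 = 240100/0.24 + 490 ≈ 1000906.7 mm ≈ 1001 m.
Near limit Dn = s·(H − f)/(H + s − 2f) = 334000 × (1000906.7 − 490) / (1000906.7 + 334000 − 2 × 490) = 334000 × 1000416.7 / 1333926.7 ≈ 250493 mm.
Far limit Df = s·(H − f)/(H − s) = 334000 × (1000906.7 − 490) / (1000906.7 − 334000) = 334000 × 1000416.7 / 666906.7 ≈ 501028 mm.
Depth of field = Df − Dn = 501028 − 250493 ≈ 250535 mm ≈ 251 m.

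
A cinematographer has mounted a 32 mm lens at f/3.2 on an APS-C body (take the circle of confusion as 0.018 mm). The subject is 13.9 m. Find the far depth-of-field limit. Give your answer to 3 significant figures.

63.2 m

Hyperfocal distance H = f²/(N·c) + f = 32²/(3.2 × 0.018) + 32 = 1024/0.0576 + 32 ≈ 17809.8 mm ≈ 17.81 m.
Far limit Df = s·(H − f)/(H − s) = 13900 × (17809.8 − 32) / (17809.8 − 13900) = 13900 × 17777.8 / 3909.8 ≈ 63203 mm ≈ 63.2 m.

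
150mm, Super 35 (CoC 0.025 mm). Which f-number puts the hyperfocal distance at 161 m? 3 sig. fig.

Rearrange H = f²/(N·c) + f for N: N = f² / ((H − f)·c).
N = 150² / ((161000 − 150) × 0.025) = 22500 / 4021 ≈ 5.60.

f/5.60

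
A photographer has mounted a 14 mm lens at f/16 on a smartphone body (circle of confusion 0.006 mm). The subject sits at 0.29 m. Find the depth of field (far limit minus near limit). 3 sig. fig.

79.9 mm

Hyperfocal distance H = f²/(N·c) + f = 14²/(16 × 0.006) + 14 = 196/0.096 + 14 ≈ 2055.7 mm ≈ 2.056 m.
Near limit Dn = s·(H − f)/(H + s − 2f) = 290 × (2055.7 − 14) / (2055.7 + 290 − 2 × 14) = 290 × 2041.7 / 2317.7 ≈ 255.465 mm.
Far limit Df = s·(H − f)/(H − s) = 290 × (2055.7 − 14) / (2055.7 − 290) = 290 × 2041.7 / 1765.7 ≈ 335.331 mm.
Depth of field = Df − Dn = 335.331 − 255.465 ≈ 79.866 mm.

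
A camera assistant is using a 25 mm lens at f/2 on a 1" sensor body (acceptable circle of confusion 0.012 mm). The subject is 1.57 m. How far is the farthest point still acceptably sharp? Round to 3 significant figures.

1.67 m

Hyperfocal distance H = f²/(N·c) + f = 25²/(2 × 0.012) + 25 = 625/0.024 + 25 ≈ 26066.7 mm ≈ 26.07 m.
Far limit Df = s·(H − f)/(H − s) = 1570 × (26066.7 − 25) / (26066.7 − 1570) = 1570 × 26041.7 / 24496.7 ≈ 1669.0 mm ≈ 1.67 m.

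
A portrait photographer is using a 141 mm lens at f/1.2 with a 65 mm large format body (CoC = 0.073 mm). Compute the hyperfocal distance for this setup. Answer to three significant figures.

Hyperfocal distance H = f²/(N·c) + f = 141²/(1.2 × 0.073) + 141 = 19881/0.0876 + 141 ≈ 227093.1 mm ≈ 227 m.

227 m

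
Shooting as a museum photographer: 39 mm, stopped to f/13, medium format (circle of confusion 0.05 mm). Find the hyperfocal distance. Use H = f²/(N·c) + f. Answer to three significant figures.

2.38 m

Hyperfocal distance H = f²/(N·c) + f = 39²/(13 × 0.05) + 39 = 1521/0.65 + 39 ≈ 2379.0 mm ≈ 2.38 m.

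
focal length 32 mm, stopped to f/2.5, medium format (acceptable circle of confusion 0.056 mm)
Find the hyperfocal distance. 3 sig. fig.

Hyperfocal distance H = f²/(N·c) + f = 32²/(2.5 × 0.056) + 32 = 1024/0.14 + 32 ≈ 7346.3 mm ≈ 7.35 m.

7.35 m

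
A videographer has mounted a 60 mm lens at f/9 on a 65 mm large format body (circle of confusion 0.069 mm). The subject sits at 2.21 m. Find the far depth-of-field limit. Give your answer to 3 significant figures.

Hyperfocal distance H = f²/(N·c) + f = 60²/(9 × 0.069) + 60 = 3600/0.621 + 60 ≈ 5857.1 mm ≈ 5.857 m.
Far limit Df = s·(H − f)/(H − s) = 2210 × (5857.1 − 60) / (5857.1 − 2210) = 2210 × 5797.1 / 3647.1 ≈ 3512.8 mm ≈ 3.51 m.

3.51 m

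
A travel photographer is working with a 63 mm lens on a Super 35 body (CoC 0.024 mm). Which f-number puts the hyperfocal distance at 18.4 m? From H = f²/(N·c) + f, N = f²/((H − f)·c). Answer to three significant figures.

Rearrange H = f²/(N·c) + f for N: N = f² / ((H − f)·c).
N = 63² / ((18400 − 63) × 0.024) = 3969 / 440.1 ≈ 9.02.

f/9.02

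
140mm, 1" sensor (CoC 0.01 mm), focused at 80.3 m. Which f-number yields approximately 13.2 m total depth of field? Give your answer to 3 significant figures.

Write h = H − f = f²/(N·c). The thin-lens limits are Dn = s·h/(h + (s−f)) and Df = s·h/(h − (s−f)), so DoF = Df − Dn = 2·s·(s−f)·h / (h² − (s−f)²).
That is a quadratic in h: DoF·h² − 2·s·(s−f)·h − DoF·(s−f)² = 0 ⇒ h = (s−f)·(s + √(s² + DoF²)) / DoF = 80160 × (80300 + √(80300² + 13200²)) / 13200 = 80160 × (80300 + 81377.7) / 13200 ≈ 981825 mm.
Then N = f²/(c·h) = 140² / (0.01 × 981825) = 19600 / 9818.2 ≈ 2.00.

f/2.00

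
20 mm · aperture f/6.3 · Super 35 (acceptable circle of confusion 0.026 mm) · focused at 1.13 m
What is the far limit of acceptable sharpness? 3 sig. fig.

Hyperfocal distance H = f²/(N·c) + f = 20²/(6.3 × 0.026) + 20 = 400/0.1638 + 20 ≈ 2462.0 mm ≈ 2.462 m.
Far limit Df = s·(H − f)/(H − s) = 1130 × (2462.0 − 20) / (2462.0 − 1130) = 1130 × 2442.0 / 1332.0 ≈ 2071.7 mm ≈ 2.07 m.

2.07 m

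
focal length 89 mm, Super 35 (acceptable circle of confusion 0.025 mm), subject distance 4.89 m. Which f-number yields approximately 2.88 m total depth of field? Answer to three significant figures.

f/18

Write h = H − f = f²/(N·c). The thin-lens limits are Dn = s·h/(h + (s−f)) and Df = s·h/(h − (s−f)), so DoF = Df − Dn = 2·s·(s−f)·h / (h² − (s−f)²).
That is a quadratic in h: DoF·h² − 2·s·(s−f)·h − DoF·(s−f)² = 0 ⇒ h = (s−f)·(s + √(s² + DoF²)) / DoF = 4801 × (4890 + √(4890² + 2880²)) / 2880 = 4801 × (4890 + 5675.08) / 2880 ≈ 17612 mm.
Then N = f²/(c·h) = 89² / (0.025 × 17612) = 7921 / 440.30 ≈ 18.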